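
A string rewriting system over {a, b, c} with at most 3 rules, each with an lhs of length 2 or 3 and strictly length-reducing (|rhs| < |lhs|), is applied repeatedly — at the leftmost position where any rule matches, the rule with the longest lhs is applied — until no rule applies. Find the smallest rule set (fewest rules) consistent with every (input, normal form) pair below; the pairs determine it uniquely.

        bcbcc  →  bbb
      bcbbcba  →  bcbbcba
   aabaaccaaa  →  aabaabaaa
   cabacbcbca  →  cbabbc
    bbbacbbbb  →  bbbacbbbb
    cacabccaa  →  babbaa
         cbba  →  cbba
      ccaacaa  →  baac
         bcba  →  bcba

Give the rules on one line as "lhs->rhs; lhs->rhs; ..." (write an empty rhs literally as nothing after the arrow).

  | bcbcc => bbcc => bbb
  | bcbbcba
  | aabaaccaaa => aabaabaaa
  | cabacbcbca => cbacbcbca => cbabcbca => cbabbca => cbabbc

ca->c; cbc->bc; cc->b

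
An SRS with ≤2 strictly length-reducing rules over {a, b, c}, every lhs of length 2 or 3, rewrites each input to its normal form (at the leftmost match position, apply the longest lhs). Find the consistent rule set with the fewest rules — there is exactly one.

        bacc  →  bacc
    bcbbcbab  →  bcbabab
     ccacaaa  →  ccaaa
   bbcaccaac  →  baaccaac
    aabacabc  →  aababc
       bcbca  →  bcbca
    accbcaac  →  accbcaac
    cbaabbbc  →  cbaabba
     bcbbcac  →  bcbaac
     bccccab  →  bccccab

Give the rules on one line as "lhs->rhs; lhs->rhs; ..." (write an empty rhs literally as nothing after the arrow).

  | bacc
  | bcbbcbab => bcbabab
  | ccacaaa => ccaaa
  | bbcaccaac => baaccaac

aca->a; bbc->ba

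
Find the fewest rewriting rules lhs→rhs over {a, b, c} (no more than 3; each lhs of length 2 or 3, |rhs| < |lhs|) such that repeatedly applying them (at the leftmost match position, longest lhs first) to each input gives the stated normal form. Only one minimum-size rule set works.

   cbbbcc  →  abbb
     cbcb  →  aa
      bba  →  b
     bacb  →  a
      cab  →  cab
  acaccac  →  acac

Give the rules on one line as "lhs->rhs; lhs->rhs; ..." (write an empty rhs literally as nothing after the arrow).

ba->; cb->a; cc->b

  | cbbbcc => abbcc => abbb
  | cbcb => acb => aa
  | bba => b
  | bacb => cb => a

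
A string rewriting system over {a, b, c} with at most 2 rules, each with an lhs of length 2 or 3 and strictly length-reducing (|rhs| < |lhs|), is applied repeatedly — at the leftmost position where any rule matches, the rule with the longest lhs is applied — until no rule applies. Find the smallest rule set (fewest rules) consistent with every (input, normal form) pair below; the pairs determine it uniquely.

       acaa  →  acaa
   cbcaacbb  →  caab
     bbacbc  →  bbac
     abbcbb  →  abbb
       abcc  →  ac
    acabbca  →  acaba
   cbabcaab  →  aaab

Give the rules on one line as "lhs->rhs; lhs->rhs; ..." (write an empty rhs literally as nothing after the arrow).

  | acaa
  | cbcaacbb => caacbb => caab
  | bbacbc => bbac
  | abbcbb => abbb

bc->; cb->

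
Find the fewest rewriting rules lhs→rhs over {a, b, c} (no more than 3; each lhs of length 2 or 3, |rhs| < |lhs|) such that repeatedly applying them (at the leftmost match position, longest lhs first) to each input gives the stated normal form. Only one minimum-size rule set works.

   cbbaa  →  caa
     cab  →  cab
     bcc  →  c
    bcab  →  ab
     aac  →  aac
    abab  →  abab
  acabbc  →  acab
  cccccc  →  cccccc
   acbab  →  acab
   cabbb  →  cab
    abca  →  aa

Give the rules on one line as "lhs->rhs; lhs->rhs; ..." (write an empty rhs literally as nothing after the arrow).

  | cbbaa => cbaa => caa
  | cab
  | bcc => c
  | bcab => ab

bbb->b; bc->; cb->c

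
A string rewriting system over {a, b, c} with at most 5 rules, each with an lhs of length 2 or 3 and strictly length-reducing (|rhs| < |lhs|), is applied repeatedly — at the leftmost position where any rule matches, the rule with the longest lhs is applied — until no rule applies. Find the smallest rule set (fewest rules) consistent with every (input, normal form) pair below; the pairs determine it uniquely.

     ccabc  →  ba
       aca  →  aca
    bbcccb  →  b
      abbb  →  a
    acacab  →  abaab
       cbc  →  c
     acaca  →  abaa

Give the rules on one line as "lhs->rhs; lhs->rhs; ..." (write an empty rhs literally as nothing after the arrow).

bbb->; bc->c; cac->ba; cb->b

  | ccabc => ccac => cba => ba
  | aca
  | bbcccb => bcccb => cccb => ccb => cb => b
  | abbb => a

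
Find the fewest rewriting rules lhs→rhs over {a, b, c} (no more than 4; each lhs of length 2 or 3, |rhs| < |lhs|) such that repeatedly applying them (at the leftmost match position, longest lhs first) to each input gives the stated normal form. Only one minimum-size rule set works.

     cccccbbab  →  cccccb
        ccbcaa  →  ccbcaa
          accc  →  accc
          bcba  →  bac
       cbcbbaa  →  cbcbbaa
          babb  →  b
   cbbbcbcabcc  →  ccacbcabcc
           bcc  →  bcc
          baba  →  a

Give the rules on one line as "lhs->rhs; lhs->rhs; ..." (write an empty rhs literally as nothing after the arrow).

  | cccccbbab => cccccb
  | ccbcaa
  | accc
  | bcba => bac

bab->; bbb->ca; cba->ac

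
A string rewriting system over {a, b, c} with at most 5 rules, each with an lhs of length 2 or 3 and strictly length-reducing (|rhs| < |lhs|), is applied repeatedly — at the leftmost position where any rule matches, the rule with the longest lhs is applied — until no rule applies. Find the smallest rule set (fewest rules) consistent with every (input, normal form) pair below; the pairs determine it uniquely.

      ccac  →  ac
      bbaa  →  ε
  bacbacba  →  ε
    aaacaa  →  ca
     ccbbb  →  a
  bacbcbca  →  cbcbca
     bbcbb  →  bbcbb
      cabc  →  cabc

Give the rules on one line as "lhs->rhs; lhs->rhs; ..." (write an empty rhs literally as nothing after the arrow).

  | ccac => ac
  | bbaa => ba => ε
  | bacbacba => cbacba => ccba => ba => ε
  | aaacaa => cacaa => cacc => ca

aa->c; ba->; bbb->a; cc->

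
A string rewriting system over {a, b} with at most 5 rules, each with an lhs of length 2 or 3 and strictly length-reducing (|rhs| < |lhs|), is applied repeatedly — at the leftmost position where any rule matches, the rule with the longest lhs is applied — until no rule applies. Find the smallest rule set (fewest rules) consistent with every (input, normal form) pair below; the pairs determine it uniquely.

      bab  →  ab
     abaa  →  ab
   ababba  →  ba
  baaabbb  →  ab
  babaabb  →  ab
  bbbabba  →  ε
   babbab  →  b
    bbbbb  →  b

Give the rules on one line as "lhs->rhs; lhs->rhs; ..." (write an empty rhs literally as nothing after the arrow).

aa->; abb->a; bab->ab; bb->b

  | bab => ab
  | abaa => ab
  | ababba => aabba => bba => ba
  | baaabbb => babbb => abbb => ab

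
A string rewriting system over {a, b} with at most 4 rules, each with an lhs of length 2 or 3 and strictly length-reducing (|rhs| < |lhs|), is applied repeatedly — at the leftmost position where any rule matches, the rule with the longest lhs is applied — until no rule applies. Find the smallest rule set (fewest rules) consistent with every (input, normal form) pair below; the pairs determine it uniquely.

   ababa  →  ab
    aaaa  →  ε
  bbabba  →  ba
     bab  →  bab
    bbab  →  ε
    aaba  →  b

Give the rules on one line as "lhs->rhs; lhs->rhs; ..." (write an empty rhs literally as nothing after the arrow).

aa->b; aba->ab; bb->; bba->b

  | ababa => abba => ab
  | aaaa => baa => bb => ε
  | bbabba => bbba => ba
  | bab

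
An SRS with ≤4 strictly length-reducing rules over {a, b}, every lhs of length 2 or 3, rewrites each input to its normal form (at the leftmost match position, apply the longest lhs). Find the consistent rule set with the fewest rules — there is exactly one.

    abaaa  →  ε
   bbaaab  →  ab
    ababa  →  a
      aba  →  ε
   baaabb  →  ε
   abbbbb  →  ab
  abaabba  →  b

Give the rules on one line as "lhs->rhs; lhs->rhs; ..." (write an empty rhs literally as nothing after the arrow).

  | abaaa => aaaa => aa => ε
  | bbaaab => abaab => aaab => ab
  | ababa => aaba => ba => a
  | aba => aa => ε

aa->; ba->a; bb->a; bba->ab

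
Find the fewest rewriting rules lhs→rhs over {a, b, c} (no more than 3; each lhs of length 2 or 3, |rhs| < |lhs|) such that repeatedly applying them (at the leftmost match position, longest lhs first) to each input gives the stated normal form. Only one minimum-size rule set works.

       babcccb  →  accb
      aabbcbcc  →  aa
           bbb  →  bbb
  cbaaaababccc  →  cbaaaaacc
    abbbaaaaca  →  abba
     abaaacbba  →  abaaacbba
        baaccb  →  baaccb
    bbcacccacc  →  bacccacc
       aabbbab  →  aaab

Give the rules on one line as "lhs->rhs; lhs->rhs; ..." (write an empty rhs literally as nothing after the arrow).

aca->ca; bab->ab; bc->

  | babcccb => abcccb => accb
  | aabbcbcc => aabbcc => aabc => aa
  | bbb
  | cbaaaababccc => cbaaaaabccc => cbaaaaacc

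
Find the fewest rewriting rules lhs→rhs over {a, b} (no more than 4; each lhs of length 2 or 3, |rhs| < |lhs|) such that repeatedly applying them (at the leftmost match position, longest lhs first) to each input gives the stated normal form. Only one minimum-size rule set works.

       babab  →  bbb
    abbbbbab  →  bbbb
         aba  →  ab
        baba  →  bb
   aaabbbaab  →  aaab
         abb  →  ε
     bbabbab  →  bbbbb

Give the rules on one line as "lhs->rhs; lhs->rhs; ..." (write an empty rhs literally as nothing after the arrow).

abb->; ba->b; baa->a

  | babab => bbab => bbb
  | abbbbbab => bbbab => bbbb
  | aba => ab
  | baba => bba => bb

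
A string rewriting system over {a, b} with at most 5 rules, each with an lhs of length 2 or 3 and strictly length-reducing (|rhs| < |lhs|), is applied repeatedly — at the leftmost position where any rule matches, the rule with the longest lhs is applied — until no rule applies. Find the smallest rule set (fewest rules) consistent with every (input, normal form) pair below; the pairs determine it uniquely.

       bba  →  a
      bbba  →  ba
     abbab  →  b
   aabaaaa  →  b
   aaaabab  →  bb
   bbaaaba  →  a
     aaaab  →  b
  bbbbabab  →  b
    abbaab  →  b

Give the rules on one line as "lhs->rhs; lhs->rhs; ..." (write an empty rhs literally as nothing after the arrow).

aa->; ab->b; aba->a; bba->a

  | bba => a
  | bbba => ba
  | abbab => bbab => ab => b
  | aabaaaa => baaaa => baa => b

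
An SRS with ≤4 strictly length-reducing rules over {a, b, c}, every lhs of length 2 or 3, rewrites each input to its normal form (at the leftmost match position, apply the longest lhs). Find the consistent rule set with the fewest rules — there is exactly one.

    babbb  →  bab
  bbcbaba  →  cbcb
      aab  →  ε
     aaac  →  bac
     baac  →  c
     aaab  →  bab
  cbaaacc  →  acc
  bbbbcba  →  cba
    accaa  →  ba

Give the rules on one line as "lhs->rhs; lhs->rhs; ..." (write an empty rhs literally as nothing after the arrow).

aa->b; aba->cb; bb->; ca->a

  | babbb => bab
  | bbcbaba => cbaba => cbcb
  | aab => bb => ε
  | aaac => bac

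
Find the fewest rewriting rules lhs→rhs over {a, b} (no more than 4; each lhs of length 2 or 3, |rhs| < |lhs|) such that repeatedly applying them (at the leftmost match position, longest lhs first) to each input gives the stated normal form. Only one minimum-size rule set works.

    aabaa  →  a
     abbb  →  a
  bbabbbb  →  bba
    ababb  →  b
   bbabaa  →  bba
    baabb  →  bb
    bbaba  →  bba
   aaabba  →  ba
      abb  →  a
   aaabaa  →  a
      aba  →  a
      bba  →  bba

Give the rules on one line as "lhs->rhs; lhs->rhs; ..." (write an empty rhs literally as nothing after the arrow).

aa->a; aab->; ab->a

  | aabaa => aa => a
  | abbb => abb => ab => a
  | bbabbbb => bbabbb => bbabb => bbab => bba
  | ababb => aabb => b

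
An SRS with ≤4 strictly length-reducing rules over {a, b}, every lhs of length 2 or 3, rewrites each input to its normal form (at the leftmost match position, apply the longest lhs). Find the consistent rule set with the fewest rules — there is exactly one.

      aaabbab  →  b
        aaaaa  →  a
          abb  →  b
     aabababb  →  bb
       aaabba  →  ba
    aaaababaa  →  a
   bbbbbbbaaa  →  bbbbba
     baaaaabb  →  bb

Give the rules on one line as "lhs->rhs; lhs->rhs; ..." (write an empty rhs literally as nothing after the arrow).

aa->; ab->; baa->a

  | aaabbab => abbab => bab => b
  | aaaaa => aaa => a
  | abb => b
  | aabababb => bababb => babb => bb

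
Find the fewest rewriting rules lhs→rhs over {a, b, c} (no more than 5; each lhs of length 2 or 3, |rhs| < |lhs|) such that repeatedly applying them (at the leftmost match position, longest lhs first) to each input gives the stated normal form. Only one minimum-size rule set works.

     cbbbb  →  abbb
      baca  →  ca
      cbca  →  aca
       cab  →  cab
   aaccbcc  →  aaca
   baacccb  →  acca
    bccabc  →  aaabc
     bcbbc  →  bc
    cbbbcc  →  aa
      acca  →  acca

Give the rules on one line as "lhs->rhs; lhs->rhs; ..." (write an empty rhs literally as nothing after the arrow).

  | cbbbb => abbb
  | baca => ca
  | cbca => aca
  | cab

ba->; bcc->aa; cac->ca; cb->a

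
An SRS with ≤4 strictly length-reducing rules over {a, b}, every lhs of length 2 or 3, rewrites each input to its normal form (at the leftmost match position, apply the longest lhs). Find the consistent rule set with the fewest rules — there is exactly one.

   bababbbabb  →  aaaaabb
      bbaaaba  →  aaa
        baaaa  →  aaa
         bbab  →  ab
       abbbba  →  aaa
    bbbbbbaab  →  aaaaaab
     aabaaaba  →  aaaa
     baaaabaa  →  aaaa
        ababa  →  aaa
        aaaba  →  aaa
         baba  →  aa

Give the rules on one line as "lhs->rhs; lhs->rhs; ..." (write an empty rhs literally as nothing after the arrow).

ba->; bab->a; bba->a; bbb->aa

  | bababbbabb => aabbbabb => aaaaabb
  | bbaaaba => aaaba => aaa
  | baaaa => aaa
  | bbab => ab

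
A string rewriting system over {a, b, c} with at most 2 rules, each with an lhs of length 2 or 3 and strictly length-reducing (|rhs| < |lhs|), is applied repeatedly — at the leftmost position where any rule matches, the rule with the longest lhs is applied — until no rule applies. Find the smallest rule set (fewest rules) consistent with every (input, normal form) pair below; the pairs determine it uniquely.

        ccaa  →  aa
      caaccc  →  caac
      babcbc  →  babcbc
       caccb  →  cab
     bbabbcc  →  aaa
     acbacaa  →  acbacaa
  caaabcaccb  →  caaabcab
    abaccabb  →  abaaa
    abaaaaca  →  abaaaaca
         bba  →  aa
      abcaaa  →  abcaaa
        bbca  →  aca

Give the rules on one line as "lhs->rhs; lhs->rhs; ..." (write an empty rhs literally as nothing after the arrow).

bb->a; cc->

  | ccaa => aa
  | caaccc => caac
  | babcbc
  | caccb => cab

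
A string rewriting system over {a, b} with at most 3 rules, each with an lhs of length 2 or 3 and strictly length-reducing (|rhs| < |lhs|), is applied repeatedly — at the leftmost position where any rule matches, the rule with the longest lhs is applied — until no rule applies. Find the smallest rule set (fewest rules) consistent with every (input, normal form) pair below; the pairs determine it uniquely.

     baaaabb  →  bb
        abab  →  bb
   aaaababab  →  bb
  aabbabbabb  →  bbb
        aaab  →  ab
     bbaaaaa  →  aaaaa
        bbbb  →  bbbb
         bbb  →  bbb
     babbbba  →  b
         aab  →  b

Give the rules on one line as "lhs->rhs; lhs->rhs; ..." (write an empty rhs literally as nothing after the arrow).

aab->b; aba->b; ba->a

  | baaaabb => aaaabb => aabb => bb
  | abab => bb
  | aaaababab => aababab => babab => abab => bb
  | aabbabbabb => bbabbabb => babbabb => abbabb => ababb => bbb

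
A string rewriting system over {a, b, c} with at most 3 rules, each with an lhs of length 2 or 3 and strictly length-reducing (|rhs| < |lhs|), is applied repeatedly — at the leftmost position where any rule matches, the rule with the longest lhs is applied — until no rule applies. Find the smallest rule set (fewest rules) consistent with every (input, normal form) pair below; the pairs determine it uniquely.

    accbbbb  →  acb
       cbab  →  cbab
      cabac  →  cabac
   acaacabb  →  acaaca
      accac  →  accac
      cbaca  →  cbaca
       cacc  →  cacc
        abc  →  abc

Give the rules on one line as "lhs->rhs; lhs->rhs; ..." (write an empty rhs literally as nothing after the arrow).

  | accbbbb => acbbb => acb
  | cbab
  | cabac
  | acaacabb => acaaca

bb->; ccb->c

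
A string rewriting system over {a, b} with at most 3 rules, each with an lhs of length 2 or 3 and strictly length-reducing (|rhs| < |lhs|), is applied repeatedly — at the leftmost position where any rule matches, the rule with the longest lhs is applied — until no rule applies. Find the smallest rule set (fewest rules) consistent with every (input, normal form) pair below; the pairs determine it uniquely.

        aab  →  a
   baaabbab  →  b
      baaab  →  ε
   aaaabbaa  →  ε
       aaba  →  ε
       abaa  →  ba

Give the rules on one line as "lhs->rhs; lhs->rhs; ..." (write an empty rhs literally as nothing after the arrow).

  | aab => a
  | baaabbab => abbab => bab => b
  | baaab => ab => ε
  | aaaabbaa => aaabaa => aaba => ab => ε

ab->; aba->b; baa->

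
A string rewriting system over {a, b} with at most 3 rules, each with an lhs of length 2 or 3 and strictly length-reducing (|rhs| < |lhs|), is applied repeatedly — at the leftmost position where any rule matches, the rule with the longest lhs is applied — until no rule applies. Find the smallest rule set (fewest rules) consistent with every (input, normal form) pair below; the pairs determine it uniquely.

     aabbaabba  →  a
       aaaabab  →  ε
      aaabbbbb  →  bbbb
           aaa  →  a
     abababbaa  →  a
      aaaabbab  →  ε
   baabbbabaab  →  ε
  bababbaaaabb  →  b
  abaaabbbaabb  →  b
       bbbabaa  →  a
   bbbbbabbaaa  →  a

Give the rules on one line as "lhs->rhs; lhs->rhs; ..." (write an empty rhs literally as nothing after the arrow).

aa->a; ab->; ba->a

  | aabbaabba => abbaabba => baabba => aabba => abba => ba => a
  | aaaabab => aaabab => aabab => abab => ab => ε
  | aaabbbbb => aabbbbb => abbbbb => bbbb
  | aaa => aa => a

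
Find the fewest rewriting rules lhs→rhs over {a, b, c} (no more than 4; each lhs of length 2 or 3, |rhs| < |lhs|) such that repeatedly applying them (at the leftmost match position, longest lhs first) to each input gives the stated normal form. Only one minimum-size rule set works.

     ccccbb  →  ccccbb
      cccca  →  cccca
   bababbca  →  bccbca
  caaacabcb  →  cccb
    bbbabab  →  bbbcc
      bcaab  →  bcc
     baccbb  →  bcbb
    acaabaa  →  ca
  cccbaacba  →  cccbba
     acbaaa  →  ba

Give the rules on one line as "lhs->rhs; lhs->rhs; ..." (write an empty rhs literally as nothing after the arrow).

aa->a; ab->c; ac->

  | ccccbb
  | cccca
  | bababbca => bcabbca => bccbca
  | caaacabcb => caacabcb => cacabcb => cabcb => cccb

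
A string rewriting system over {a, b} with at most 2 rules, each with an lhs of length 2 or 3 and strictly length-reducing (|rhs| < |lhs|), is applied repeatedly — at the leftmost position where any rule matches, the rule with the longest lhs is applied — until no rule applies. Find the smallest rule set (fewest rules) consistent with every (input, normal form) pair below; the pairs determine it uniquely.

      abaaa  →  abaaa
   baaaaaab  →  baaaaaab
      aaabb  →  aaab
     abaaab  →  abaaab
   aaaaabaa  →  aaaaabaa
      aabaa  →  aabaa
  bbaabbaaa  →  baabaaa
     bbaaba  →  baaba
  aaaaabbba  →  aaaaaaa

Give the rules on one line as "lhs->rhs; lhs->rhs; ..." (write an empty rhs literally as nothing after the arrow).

  | abaaa
  | baaaaaab
  | aaabb => aaab
  | abaaab

bb->b; bbb->a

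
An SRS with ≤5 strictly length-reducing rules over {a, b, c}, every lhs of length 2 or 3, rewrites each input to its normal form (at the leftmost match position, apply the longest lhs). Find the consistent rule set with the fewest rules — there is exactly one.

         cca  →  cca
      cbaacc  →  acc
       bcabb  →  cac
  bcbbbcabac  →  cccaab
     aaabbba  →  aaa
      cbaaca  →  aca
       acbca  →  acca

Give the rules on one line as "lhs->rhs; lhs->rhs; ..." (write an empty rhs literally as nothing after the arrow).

bac->ab; bb->c; bc->c; cba->

  | cca
  | cbaacc => acc
  | bcabb => cabb => cac
  | bcbbbcabac => cbbbcabac => ccbcabac => cccabac => cccaab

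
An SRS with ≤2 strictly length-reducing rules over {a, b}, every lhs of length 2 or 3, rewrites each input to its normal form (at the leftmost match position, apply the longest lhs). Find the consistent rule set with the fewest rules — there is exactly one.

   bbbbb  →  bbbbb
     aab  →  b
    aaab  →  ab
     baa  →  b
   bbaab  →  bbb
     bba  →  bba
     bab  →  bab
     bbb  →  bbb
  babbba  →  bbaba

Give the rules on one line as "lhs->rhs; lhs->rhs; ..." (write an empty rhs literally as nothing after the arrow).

  | bbbbb
  | aab => b
  | aaab => ab
  | baa => b

aa->; abb->ba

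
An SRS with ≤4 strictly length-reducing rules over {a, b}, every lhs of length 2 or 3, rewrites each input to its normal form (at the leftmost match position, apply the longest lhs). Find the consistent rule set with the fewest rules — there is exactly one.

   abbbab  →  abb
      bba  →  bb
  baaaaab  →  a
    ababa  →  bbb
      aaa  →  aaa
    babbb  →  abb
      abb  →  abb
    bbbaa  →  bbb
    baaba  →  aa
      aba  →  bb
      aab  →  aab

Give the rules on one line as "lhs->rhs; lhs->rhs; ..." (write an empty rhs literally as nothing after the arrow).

aba->bb; ba->b; bab->a

  | abbbab => abba => abb
  | bba => bb
  | baaaaab => baaaab => baaab => baab => bab => a
  | ababa => bbba => bbb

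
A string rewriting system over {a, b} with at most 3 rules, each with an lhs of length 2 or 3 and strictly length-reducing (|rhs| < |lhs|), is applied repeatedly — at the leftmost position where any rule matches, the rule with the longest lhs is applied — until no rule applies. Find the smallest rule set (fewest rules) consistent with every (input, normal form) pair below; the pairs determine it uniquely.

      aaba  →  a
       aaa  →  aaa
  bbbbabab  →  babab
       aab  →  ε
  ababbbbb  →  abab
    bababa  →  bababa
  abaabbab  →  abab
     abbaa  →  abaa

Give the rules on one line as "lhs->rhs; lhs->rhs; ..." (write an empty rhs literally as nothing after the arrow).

aab->; bb->b

  | aaba => a
  | aaa
  | bbbbabab => bbbabab => bbabab => babab
  | aab => ε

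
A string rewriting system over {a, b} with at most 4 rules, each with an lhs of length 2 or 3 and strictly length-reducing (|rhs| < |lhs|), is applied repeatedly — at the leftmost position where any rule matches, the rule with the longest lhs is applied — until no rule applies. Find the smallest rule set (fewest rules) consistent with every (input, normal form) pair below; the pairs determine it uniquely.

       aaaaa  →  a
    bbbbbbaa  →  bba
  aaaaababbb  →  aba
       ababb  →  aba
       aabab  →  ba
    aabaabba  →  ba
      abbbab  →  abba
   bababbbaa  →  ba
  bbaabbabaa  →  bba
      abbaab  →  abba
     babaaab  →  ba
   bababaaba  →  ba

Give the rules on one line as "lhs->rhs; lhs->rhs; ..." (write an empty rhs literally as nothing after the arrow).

aa->; baa->ba; bab->ba; bbb->bb

  | aaaaa => aaa => a
  | bbbbbbaa => bbbbbaa => bbbbaa => bbbaa => bbaa => bba
  | aaaaababbb => aaababbb => ababbb => ababb => abab => aba
  | ababb => abab => aba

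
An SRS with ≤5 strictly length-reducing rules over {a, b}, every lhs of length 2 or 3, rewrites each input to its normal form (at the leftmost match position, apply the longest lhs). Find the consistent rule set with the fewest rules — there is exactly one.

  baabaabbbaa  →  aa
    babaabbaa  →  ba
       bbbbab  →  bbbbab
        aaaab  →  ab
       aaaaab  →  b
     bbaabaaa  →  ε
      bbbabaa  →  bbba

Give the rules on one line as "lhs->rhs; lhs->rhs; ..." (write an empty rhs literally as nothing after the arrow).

  | baabaabbbaa => aabaabbbaa => baabbbaa => aabbbaa => bbbaa => bbaa => baa => aa
  | babaabbaa => babbaa => babaa => ba
  | bbbbab
  | aaaab => ab

aaa->; aab->b; aba->; baa->aa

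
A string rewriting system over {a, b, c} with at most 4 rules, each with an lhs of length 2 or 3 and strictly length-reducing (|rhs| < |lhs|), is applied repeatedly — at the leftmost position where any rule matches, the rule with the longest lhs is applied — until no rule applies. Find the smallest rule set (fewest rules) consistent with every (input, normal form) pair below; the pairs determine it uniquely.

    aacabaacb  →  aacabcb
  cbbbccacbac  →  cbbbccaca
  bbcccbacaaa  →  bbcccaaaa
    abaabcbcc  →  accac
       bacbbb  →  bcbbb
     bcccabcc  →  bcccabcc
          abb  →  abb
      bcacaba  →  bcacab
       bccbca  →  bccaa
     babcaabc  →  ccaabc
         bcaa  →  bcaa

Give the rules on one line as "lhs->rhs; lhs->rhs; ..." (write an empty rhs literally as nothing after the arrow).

  | aacabaacb => aacabacb => aacabcb
  | cbbbccacbac => cbbbccacbc => cbbbccaca
  | bbcccbacaaa => bbcccbcaaa => bbcccaaaa
  | abaabcbcc => ababcbcc => accbcc => accac

ba->b; bab->c; cbc->ca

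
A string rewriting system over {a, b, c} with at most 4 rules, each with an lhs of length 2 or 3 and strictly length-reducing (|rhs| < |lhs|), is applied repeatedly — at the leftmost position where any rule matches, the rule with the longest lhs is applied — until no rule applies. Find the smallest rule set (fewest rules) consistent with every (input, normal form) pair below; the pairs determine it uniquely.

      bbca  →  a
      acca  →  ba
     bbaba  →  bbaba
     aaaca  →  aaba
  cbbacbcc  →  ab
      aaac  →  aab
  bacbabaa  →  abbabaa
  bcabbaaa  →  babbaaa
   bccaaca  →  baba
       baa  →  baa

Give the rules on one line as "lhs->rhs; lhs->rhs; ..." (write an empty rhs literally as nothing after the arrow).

ac->b; bac->ab; bbc->; ca->a

  | bbca => a
  | acca => bca => ba
  | bbaba
  | aaaca => aaba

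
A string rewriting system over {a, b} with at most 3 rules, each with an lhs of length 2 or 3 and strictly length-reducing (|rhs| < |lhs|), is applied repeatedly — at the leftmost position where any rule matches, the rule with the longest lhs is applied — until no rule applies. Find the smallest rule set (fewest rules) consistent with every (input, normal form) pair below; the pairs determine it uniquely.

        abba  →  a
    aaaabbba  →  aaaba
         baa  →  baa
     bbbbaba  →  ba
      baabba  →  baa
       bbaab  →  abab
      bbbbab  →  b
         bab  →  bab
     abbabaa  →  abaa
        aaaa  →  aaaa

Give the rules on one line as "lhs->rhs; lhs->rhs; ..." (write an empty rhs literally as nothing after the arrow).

abb->; bba->ab

  | abba => a
  | aaaabbba => aaaba
  | baa
  | bbbbaba => bbabba => abbba => ba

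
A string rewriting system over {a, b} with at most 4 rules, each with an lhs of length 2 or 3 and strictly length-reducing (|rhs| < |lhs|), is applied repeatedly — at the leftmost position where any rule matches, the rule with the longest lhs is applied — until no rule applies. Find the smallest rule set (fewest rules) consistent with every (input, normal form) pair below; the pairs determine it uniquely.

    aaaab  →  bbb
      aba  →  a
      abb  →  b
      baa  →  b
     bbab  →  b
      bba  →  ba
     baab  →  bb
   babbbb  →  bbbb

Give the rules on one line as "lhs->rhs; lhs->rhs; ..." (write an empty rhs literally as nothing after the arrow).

  | aaaab => aabb => bbb
  | aba => a
  | abb => b
  | baa => b

aab->bb; ab->; baa->b; bba->ba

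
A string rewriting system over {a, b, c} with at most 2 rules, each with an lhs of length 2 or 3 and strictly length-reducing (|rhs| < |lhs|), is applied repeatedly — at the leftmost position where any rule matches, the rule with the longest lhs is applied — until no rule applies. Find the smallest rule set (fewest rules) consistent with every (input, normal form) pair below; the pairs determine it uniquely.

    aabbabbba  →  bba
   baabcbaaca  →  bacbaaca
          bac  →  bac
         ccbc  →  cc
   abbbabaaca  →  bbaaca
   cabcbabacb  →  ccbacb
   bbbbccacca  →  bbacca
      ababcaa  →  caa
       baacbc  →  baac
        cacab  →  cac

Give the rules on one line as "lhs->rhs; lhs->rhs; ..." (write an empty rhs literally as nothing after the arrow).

  | aabbabbba => ababbba => abbba => bba
  | baabcbaaca => bacbaaca
  | bac
  | ccbc => cc

ab->; bc->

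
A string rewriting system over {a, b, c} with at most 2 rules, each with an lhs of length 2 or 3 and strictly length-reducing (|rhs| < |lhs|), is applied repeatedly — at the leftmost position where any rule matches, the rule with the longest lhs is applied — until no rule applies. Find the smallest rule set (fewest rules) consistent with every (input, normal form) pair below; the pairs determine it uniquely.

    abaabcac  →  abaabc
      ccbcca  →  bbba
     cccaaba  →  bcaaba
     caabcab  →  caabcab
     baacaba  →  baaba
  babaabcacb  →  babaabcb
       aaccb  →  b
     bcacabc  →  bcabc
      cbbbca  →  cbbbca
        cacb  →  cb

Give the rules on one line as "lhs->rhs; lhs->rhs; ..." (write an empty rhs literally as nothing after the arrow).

  | abaabcac => abaabc
  | ccbcca => bbcca => bbba
  | cccaaba => bcaaba
  | caabcab

ac->; cc->b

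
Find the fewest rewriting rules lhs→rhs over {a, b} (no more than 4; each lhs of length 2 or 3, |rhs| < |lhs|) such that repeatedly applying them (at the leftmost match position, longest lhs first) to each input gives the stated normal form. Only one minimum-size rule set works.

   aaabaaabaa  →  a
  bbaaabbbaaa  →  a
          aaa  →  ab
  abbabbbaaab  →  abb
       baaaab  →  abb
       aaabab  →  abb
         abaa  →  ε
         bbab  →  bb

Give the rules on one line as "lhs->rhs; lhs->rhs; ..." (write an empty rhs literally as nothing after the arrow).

aa->; aaa->ab; ba->

  | aaabaaabaa => abbaaabaa => abaabaa => aabaa => baa => a
  | bbaaabbbaaa => baabbbaaa => abbbaaa => abbaa => aba => a
  | aaa => ab
  | abbabbbaaab => abbbbaaab => abbbaab => abbab => abb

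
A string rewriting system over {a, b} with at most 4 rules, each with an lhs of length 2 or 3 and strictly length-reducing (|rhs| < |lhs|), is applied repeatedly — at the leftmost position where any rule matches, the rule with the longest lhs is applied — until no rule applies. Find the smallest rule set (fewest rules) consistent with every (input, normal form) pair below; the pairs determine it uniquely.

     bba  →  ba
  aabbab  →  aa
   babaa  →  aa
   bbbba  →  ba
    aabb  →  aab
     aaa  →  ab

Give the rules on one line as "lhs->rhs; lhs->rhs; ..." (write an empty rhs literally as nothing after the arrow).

aaa->ab; bab->; bb->b

  | bba => ba
  | aabbab => aabab => aa
  | babaa => aa
  | bbbba => bbba => bba => ba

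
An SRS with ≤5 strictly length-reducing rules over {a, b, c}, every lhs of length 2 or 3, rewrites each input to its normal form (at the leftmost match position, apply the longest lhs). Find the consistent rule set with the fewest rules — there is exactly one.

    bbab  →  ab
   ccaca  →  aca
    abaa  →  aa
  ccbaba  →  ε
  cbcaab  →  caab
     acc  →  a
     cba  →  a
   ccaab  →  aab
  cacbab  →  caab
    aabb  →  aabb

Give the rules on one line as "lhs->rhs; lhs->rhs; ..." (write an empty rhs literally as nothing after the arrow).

  | bbab => ab
  | ccaca => aca
  | abaa => aa
  | ccbaba => baba => ba => ε

ba->; bba->a; cb->; cc->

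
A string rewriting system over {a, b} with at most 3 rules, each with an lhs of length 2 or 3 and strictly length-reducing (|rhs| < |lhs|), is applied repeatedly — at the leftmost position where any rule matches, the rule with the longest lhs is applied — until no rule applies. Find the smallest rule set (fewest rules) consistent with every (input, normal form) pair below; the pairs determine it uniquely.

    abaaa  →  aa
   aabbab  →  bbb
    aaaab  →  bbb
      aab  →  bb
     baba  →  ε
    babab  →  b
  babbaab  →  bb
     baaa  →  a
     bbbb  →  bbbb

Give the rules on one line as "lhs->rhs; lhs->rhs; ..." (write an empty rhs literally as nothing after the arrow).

  | abaaa => aa
  | aabbab => bbbab => bbb
  | aaaab => aabb => bbb
  | aab => bb

aab->bb; ba->; baa->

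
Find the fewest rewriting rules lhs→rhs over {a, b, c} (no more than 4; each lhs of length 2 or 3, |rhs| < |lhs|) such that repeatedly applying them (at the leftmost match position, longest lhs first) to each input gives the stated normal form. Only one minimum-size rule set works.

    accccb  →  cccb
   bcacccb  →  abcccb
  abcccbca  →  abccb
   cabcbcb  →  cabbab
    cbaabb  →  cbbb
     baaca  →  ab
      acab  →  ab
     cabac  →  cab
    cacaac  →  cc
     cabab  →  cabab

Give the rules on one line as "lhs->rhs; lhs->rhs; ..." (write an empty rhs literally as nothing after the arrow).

  | accccb => cccb
  | bcacccb => abcccb
  | abcccbca => abccbaa => abccb
  | cabcbcb => cabbab

aa->; ac->; bca->ab; cbc->ba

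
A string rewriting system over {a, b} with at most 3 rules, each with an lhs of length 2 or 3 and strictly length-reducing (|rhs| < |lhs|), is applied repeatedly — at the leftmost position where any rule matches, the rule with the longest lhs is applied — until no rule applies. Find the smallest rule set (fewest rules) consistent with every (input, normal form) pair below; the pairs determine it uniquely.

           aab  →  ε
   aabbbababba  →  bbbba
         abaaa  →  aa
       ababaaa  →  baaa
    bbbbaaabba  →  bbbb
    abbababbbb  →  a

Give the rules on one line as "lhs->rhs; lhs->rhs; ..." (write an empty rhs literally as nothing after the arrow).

aab->; aba->; abb->a

  | aab => ε
  | aabbbababba => bbababba => bbbba
  | abaaa => aa
  | ababaaa => baaa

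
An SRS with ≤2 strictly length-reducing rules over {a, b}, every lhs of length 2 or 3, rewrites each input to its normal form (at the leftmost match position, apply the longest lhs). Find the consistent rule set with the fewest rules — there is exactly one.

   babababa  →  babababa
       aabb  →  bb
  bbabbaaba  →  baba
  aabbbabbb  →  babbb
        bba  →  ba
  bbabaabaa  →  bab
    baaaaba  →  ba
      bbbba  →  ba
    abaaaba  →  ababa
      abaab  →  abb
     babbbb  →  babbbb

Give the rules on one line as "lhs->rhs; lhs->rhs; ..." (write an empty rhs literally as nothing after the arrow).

  | babababa
  | aabb => bb
  | bbabbaaba => babbaaba => babaaba => babba => baba
  | aabbbabbb => bbbabbb => bbabbb => babbb

aa->; bba->ba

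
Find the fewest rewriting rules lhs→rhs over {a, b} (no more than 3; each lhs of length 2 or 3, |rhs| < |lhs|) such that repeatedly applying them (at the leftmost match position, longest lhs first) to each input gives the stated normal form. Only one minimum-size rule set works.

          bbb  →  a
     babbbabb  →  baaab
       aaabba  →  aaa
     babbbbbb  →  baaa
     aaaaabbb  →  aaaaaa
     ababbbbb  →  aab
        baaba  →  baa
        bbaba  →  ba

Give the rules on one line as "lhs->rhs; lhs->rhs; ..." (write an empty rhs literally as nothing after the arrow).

  | bbb => a
  | babbbabb => baaabb => baaab
  | aaabba => aaaba => aaa
  | babbbbbb => baabbb => baaa

aba->a; bb->b; bbb->a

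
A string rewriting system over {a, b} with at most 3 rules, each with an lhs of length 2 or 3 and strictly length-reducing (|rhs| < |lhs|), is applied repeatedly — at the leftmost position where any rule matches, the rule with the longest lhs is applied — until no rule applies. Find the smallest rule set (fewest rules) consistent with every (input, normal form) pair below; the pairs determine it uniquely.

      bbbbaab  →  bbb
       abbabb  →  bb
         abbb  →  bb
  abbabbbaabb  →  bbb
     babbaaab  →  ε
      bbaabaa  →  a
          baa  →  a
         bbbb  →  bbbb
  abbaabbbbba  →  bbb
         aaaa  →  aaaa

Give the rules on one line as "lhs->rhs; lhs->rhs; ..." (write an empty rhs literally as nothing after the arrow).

  | bbbbaab => bbbab => bbb
  | abbabb => babb => bb
  | abbb => bb
  | abbabbbaabb => babbbaabb => bbbaabb => bbabb => bbb

ab->; ba->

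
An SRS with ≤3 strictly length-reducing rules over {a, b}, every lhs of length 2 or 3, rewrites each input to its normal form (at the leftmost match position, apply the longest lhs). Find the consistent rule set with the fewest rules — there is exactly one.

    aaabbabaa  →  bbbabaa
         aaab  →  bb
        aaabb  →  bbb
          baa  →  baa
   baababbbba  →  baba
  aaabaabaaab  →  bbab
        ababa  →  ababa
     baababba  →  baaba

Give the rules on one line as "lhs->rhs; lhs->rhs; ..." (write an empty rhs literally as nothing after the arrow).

  | aaabbabaa => bbbabaa
  | aaab => bb
  | aaabb => bbb
  | baa

aaa->b; abb->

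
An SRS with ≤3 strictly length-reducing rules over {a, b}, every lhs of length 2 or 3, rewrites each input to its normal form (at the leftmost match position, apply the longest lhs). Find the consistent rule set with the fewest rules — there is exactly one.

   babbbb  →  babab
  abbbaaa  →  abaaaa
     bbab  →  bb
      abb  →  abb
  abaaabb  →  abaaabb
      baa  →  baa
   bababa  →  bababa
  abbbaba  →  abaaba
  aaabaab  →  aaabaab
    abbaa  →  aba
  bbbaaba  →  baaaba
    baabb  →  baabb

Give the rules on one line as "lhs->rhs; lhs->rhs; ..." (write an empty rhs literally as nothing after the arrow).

bba->b; bbb->ba

  | babbbb => babab
  | abbbaaa => abaaaa
  | bbab => bb
  | abb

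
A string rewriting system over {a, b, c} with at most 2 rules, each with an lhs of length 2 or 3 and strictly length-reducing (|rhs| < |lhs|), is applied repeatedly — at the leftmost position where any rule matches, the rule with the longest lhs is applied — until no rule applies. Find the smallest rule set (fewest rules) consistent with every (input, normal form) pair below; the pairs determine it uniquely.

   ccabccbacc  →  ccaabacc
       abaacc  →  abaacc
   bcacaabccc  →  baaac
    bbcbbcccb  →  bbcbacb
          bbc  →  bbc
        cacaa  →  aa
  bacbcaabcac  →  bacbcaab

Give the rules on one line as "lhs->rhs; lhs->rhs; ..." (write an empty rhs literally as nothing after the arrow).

bcc->a; cac->

  | ccabccbacc => ccaabacc
  | abaacc
  | bcacaabccc => baabccc => baaac
  | bbcbbcccb => bbcbacb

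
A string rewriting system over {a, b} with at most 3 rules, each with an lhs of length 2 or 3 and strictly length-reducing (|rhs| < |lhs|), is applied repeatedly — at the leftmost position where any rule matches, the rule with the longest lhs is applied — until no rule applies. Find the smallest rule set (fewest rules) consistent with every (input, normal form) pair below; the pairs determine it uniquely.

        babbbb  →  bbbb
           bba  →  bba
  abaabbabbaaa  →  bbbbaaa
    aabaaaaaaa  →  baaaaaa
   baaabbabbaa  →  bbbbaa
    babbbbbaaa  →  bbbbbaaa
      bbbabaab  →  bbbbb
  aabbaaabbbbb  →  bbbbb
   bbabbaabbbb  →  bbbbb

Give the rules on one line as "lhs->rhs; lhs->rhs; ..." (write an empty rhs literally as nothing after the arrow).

ab->; aba->bb

  | babbbb => bbbb
  | bba
  | abaabbabbaaa => bbabbabbaaa => bbbabbaaa => bbbbaaa
  | aabaaaaaaa => abbaaaaaa => baaaaaa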